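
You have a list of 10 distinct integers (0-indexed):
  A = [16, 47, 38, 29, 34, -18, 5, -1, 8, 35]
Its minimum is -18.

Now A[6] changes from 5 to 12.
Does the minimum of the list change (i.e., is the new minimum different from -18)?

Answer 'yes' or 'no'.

Old min = -18
Change: A[6] 5 -> 12
Changed element was NOT the min; min changes only if 12 < -18.
New min = -18; changed? no

Answer: no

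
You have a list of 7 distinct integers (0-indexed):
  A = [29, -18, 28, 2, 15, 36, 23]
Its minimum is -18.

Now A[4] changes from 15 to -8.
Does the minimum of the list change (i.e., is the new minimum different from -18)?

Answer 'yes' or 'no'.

Old min = -18
Change: A[4] 15 -> -8
Changed element was NOT the min; min changes only if -8 < -18.
New min = -18; changed? no

Answer: no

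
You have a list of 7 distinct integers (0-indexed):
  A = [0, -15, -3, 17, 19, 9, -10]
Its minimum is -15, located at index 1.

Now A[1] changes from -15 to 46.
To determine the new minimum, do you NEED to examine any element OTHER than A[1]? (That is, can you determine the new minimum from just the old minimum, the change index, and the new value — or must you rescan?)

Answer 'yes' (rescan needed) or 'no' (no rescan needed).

Old min = -15 at index 1
Change at index 1: -15 -> 46
Index 1 WAS the min and new value 46 > old min -15. Must rescan other elements to find the new min.
Needs rescan: yes

Answer: yes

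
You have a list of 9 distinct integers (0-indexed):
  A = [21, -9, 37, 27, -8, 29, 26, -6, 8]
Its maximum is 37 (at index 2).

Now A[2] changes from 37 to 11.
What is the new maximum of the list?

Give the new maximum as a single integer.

Answer: 29

Derivation:
Old max = 37 (at index 2)
Change: A[2] 37 -> 11
Changed element WAS the max -> may need rescan.
  Max of remaining elements: 29
  New max = max(11, 29) = 29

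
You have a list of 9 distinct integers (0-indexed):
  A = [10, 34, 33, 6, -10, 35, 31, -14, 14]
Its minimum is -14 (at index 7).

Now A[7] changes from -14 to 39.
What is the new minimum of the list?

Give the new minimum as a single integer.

Answer: -10

Derivation:
Old min = -14 (at index 7)
Change: A[7] -14 -> 39
Changed element WAS the min. Need to check: is 39 still <= all others?
  Min of remaining elements: -10
  New min = min(39, -10) = -10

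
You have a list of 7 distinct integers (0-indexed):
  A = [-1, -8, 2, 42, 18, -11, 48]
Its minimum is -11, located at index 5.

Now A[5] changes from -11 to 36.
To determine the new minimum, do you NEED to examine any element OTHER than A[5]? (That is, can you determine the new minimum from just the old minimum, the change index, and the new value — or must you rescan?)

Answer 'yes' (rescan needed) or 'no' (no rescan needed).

Answer: yes

Derivation:
Old min = -11 at index 5
Change at index 5: -11 -> 36
Index 5 WAS the min and new value 36 > old min -11. Must rescan other elements to find the new min.
Needs rescan: yes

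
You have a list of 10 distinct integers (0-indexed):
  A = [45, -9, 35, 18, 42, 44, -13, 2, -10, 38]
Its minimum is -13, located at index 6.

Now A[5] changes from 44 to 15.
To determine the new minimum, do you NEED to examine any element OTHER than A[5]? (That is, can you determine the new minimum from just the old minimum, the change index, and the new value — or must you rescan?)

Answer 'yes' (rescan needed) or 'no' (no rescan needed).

Answer: no

Derivation:
Old min = -13 at index 6
Change at index 5: 44 -> 15
Index 5 was NOT the min. New min = min(-13, 15). No rescan of other elements needed.
Needs rescan: no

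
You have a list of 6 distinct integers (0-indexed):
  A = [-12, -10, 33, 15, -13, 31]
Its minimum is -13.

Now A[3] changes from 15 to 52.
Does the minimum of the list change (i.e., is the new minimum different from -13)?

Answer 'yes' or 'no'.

Old min = -13
Change: A[3] 15 -> 52
Changed element was NOT the min; min changes only if 52 < -13.
New min = -13; changed? no

Answer: no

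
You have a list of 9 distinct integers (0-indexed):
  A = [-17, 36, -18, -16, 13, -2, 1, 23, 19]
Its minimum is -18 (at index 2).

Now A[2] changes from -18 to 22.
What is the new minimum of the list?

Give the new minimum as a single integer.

Old min = -18 (at index 2)
Change: A[2] -18 -> 22
Changed element WAS the min. Need to check: is 22 still <= all others?
  Min of remaining elements: -17
  New min = min(22, -17) = -17

Answer: -17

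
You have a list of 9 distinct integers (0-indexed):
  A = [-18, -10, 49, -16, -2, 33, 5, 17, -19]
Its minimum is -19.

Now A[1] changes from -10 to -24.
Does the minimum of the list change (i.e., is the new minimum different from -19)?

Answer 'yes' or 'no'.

Old min = -19
Change: A[1] -10 -> -24
Changed element was NOT the min; min changes only if -24 < -19.
New min = -24; changed? yes

Answer: yes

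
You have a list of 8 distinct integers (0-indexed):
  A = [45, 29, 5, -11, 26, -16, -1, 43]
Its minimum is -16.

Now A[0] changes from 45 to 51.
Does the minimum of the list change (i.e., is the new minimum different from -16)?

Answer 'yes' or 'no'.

Old min = -16
Change: A[0] 45 -> 51
Changed element was NOT the min; min changes only if 51 < -16.
New min = -16; changed? no

Answer: no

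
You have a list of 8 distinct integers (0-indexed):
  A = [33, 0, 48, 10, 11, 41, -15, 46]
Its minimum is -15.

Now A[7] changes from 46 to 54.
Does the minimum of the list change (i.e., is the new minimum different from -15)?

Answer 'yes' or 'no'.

Old min = -15
Change: A[7] 46 -> 54
Changed element was NOT the min; min changes only if 54 < -15.
New min = -15; changed? no

Answer: no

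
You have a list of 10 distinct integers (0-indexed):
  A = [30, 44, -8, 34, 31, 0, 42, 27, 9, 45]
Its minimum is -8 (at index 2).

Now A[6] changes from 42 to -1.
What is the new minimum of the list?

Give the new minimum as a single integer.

Old min = -8 (at index 2)
Change: A[6] 42 -> -1
Changed element was NOT the old min.
  New min = min(old_min, new_val) = min(-8, -1) = -8

Answer: -8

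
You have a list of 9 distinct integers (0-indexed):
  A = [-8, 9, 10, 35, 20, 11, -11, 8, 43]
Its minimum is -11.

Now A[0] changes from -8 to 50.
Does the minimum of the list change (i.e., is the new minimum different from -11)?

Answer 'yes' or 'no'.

Answer: no

Derivation:
Old min = -11
Change: A[0] -8 -> 50
Changed element was NOT the min; min changes only if 50 < -11.
New min = -11; changed? no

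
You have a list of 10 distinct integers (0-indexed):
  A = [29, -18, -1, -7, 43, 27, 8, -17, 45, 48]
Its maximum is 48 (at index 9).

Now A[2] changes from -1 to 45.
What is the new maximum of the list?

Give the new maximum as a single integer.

Old max = 48 (at index 9)
Change: A[2] -1 -> 45
Changed element was NOT the old max.
  New max = max(old_max, new_val) = max(48, 45) = 48

Answer: 48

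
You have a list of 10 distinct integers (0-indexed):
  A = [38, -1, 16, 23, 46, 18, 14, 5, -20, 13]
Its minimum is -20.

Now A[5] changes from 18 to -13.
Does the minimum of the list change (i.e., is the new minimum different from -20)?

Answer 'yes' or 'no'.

Old min = -20
Change: A[5] 18 -> -13
Changed element was NOT the min; min changes only if -13 < -20.
New min = -20; changed? no

Answer: no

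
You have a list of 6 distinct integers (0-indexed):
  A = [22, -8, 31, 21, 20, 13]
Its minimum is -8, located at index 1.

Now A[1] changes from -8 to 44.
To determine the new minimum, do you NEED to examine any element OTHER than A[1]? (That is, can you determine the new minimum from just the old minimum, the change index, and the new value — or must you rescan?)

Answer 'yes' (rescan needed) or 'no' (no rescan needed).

Answer: yes

Derivation:
Old min = -8 at index 1
Change at index 1: -8 -> 44
Index 1 WAS the min and new value 44 > old min -8. Must rescan other elements to find the new min.
Needs rescan: yes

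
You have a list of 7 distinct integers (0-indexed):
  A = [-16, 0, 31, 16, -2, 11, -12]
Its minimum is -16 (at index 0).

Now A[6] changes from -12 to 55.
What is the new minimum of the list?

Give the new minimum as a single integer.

Old min = -16 (at index 0)
Change: A[6] -12 -> 55
Changed element was NOT the old min.
  New min = min(old_min, new_val) = min(-16, 55) = -16

Answer: -16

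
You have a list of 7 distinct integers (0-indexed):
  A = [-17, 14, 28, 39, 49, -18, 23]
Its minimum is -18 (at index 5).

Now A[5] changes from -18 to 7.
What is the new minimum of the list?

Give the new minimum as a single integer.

Answer: -17

Derivation:
Old min = -18 (at index 5)
Change: A[5] -18 -> 7
Changed element WAS the min. Need to check: is 7 still <= all others?
  Min of remaining elements: -17
  New min = min(7, -17) = -17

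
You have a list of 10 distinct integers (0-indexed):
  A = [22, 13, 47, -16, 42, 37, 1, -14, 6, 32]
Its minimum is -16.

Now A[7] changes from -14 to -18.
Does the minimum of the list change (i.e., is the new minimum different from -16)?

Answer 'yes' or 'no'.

Old min = -16
Change: A[7] -14 -> -18
Changed element was NOT the min; min changes only if -18 < -16.
New min = -18; changed? yes

Answer: yes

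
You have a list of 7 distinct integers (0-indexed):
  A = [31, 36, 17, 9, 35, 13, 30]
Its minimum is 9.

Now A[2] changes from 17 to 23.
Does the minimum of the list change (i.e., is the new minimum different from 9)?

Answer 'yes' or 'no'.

Answer: no

Derivation:
Old min = 9
Change: A[2] 17 -> 23
Changed element was NOT the min; min changes only if 23 < 9.
New min = 9; changed? no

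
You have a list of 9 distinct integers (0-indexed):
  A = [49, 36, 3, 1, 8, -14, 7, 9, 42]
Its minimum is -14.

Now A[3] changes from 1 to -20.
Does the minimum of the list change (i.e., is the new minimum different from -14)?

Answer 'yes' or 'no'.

Answer: yes

Derivation:
Old min = -14
Change: A[3] 1 -> -20
Changed element was NOT the min; min changes only if -20 < -14.
New min = -20; changed? yes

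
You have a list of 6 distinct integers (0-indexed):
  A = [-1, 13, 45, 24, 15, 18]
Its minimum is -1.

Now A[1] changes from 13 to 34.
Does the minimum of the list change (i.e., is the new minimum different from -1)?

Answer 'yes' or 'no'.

Answer: no

Derivation:
Old min = -1
Change: A[1] 13 -> 34
Changed element was NOT the min; min changes only if 34 < -1.
New min = -1; changed? no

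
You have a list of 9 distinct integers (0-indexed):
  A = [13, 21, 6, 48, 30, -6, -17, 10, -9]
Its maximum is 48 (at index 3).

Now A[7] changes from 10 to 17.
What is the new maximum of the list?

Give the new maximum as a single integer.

Old max = 48 (at index 3)
Change: A[7] 10 -> 17
Changed element was NOT the old max.
  New max = max(old_max, new_val) = max(48, 17) = 48

Answer: 48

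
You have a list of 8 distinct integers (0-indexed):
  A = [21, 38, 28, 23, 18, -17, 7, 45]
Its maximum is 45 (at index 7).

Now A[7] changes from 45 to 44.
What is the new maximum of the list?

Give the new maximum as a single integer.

Old max = 45 (at index 7)
Change: A[7] 45 -> 44
Changed element WAS the max -> may need rescan.
  Max of remaining elements: 38
  New max = max(44, 38) = 44

Answer: 44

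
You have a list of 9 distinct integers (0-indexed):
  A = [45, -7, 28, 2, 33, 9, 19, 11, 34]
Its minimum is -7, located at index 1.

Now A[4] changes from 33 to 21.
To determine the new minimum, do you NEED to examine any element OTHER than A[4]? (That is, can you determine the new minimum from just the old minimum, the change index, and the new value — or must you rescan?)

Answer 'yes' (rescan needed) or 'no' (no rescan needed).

Old min = -7 at index 1
Change at index 4: 33 -> 21
Index 4 was NOT the min. New min = min(-7, 21). No rescan of other elements needed.
Needs rescan: no

Answer: no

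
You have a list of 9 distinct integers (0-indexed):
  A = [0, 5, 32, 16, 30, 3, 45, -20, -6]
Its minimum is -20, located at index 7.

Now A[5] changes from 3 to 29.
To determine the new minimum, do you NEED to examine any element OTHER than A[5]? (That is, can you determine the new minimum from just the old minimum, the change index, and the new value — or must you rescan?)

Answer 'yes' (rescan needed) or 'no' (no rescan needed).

Old min = -20 at index 7
Change at index 5: 3 -> 29
Index 5 was NOT the min. New min = min(-20, 29). No rescan of other elements needed.
Needs rescan: no

Answer: no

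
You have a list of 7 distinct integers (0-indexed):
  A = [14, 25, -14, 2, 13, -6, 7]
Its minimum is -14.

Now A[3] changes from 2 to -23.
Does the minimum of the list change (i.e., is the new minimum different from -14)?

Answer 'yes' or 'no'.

Answer: yes

Derivation:
Old min = -14
Change: A[3] 2 -> -23
Changed element was NOT the min; min changes only if -23 < -14.
New min = -23; changed? yes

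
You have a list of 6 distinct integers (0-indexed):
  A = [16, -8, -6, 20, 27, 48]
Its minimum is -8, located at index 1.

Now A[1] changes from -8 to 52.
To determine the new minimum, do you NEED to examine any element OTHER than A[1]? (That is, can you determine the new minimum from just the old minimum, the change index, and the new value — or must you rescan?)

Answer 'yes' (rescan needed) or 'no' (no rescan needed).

Answer: yes

Derivation:
Old min = -8 at index 1
Change at index 1: -8 -> 52
Index 1 WAS the min and new value 52 > old min -8. Must rescan other elements to find the new min.
Needs rescan: yes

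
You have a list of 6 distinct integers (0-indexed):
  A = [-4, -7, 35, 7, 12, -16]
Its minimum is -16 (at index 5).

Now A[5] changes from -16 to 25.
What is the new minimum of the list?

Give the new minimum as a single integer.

Answer: -7

Derivation:
Old min = -16 (at index 5)
Change: A[5] -16 -> 25
Changed element WAS the min. Need to check: is 25 still <= all others?
  Min of remaining elements: -7
  New min = min(25, -7) = -7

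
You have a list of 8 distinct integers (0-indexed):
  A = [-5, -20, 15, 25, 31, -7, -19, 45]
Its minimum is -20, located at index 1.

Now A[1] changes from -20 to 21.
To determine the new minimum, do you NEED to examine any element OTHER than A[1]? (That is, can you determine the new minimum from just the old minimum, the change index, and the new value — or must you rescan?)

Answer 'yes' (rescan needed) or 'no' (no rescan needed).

Answer: yes

Derivation:
Old min = -20 at index 1
Change at index 1: -20 -> 21
Index 1 WAS the min and new value 21 > old min -20. Must rescan other elements to find the new min.
Needs rescan: yes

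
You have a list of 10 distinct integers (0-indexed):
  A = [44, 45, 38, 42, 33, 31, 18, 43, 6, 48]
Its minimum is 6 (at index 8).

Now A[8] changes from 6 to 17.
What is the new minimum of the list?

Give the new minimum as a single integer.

Old min = 6 (at index 8)
Change: A[8] 6 -> 17
Changed element WAS the min. Need to check: is 17 still <= all others?
  Min of remaining elements: 18
  New min = min(17, 18) = 17

Answer: 17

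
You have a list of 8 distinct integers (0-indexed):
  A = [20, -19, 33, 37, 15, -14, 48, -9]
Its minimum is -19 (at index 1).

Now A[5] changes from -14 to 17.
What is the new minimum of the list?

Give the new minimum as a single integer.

Answer: -19

Derivation:
Old min = -19 (at index 1)
Change: A[5] -14 -> 17
Changed element was NOT the old min.
  New min = min(old_min, new_val) = min(-19, 17) = -19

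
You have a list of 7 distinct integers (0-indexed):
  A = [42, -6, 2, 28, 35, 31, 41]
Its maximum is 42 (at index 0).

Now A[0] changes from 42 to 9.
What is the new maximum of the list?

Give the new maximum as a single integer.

Answer: 41

Derivation:
Old max = 42 (at index 0)
Change: A[0] 42 -> 9
Changed element WAS the max -> may need rescan.
  Max of remaining elements: 41
  New max = max(9, 41) = 41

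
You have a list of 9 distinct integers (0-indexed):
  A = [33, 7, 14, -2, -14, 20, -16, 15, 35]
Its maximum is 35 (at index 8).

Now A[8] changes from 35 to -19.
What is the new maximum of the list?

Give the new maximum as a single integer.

Answer: 33

Derivation:
Old max = 35 (at index 8)
Change: A[8] 35 -> -19
Changed element WAS the max -> may need rescan.
  Max of remaining elements: 33
  New max = max(-19, 33) = 33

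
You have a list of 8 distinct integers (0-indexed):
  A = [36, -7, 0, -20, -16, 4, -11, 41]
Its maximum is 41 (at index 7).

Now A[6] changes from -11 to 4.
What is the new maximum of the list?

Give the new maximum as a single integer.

Answer: 41

Derivation:
Old max = 41 (at index 7)
Change: A[6] -11 -> 4
Changed element was NOT the old max.
  New max = max(old_max, new_val) = max(41, 4) = 41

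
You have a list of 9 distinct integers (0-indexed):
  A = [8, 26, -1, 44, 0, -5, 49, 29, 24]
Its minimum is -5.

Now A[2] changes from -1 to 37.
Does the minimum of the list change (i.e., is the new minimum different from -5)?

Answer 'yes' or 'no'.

Answer: no

Derivation:
Old min = -5
Change: A[2] -1 -> 37
Changed element was NOT the min; min changes only if 37 < -5.
New min = -5; changed? no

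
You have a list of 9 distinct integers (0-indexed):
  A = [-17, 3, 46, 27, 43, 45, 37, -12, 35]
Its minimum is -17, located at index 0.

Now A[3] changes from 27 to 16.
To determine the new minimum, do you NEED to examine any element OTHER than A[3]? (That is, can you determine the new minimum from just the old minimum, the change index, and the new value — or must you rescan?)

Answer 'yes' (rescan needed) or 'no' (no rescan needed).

Answer: no

Derivation:
Old min = -17 at index 0
Change at index 3: 27 -> 16
Index 3 was NOT the min. New min = min(-17, 16). No rescan of other elements needed.
Needs rescan: no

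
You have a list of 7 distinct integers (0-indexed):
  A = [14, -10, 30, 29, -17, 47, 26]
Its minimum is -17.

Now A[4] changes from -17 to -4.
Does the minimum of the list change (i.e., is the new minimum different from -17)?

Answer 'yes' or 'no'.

Answer: yes

Derivation:
Old min = -17
Change: A[4] -17 -> -4
Changed element was the min; new min must be rechecked.
New min = -10; changed? yes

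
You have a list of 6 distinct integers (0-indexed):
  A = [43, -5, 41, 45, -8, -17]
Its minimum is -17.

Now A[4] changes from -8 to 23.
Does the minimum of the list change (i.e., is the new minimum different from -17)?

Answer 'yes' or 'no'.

Old min = -17
Change: A[4] -8 -> 23
Changed element was NOT the min; min changes only if 23 < -17.
New min = -17; changed? no

Answer: no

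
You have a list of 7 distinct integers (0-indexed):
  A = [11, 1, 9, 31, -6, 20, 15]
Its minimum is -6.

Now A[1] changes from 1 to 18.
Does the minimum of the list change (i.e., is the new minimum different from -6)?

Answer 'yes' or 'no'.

Answer: no

Derivation:
Old min = -6
Change: A[1] 1 -> 18
Changed element was NOT the min; min changes only if 18 < -6.
New min = -6; changed? no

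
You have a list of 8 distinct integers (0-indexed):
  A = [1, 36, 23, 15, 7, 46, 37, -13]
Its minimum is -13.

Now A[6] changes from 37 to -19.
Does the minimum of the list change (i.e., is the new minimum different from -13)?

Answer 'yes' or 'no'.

Old min = -13
Change: A[6] 37 -> -19
Changed element was NOT the min; min changes only if -19 < -13.
New min = -19; changed? yes

Answer: yes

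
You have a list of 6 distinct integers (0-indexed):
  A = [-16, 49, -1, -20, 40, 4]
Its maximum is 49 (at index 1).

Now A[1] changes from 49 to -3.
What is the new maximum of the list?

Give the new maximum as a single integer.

Old max = 49 (at index 1)
Change: A[1] 49 -> -3
Changed element WAS the max -> may need rescan.
  Max of remaining elements: 40
  New max = max(-3, 40) = 40

Answer: 40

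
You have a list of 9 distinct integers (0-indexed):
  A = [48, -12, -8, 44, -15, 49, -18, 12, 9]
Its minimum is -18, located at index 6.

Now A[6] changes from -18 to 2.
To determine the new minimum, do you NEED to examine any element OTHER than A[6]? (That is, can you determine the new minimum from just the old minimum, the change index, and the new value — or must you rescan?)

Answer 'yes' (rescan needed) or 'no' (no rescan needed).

Old min = -18 at index 6
Change at index 6: -18 -> 2
Index 6 WAS the min and new value 2 > old min -18. Must rescan other elements to find the new min.
Needs rescan: yes

Answer: yes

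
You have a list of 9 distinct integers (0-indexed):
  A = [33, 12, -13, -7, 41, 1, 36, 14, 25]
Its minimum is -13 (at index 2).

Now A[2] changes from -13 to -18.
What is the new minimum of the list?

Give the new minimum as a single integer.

Old min = -13 (at index 2)
Change: A[2] -13 -> -18
Changed element WAS the min. Need to check: is -18 still <= all others?
  Min of remaining elements: -7
  New min = min(-18, -7) = -18

Answer: -18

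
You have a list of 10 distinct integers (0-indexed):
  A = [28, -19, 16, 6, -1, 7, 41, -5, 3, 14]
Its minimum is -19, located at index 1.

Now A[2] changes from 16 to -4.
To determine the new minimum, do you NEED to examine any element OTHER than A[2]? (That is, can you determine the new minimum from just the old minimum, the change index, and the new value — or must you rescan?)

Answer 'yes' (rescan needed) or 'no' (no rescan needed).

Answer: no

Derivation:
Old min = -19 at index 1
Change at index 2: 16 -> -4
Index 2 was NOT the min. New min = min(-19, -4). No rescan of other elements needed.
Needs rescan: no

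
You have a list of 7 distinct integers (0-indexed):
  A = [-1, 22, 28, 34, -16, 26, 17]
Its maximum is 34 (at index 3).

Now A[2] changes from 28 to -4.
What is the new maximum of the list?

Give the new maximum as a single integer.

Old max = 34 (at index 3)
Change: A[2] 28 -> -4
Changed element was NOT the old max.
  New max = max(old_max, new_val) = max(34, -4) = 34

Answer: 34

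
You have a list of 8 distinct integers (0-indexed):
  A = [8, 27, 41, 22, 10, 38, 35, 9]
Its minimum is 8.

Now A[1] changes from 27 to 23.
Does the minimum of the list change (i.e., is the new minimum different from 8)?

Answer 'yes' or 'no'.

Answer: no

Derivation:
Old min = 8
Change: A[1] 27 -> 23
Changed element was NOT the min; min changes only if 23 < 8.
New min = 8; changed? no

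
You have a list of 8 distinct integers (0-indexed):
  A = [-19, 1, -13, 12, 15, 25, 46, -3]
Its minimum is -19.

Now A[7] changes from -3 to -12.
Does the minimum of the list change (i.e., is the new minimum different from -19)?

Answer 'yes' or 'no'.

Answer: no

Derivation:
Old min = -19
Change: A[7] -3 -> -12
Changed element was NOT the min; min changes only if -12 < -19.
New min = -19; changed? no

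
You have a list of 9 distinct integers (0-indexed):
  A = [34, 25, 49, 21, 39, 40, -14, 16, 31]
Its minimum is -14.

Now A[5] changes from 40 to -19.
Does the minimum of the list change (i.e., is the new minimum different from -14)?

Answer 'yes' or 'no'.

Old min = -14
Change: A[5] 40 -> -19
Changed element was NOT the min; min changes only if -19 < -14.
New min = -19; changed? yes

Answer: yes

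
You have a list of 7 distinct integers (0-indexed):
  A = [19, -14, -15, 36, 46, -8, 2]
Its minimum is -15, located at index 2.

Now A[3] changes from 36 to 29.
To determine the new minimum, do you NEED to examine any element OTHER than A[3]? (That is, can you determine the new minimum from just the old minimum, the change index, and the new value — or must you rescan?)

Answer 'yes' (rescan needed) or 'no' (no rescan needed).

Answer: no

Derivation:
Old min = -15 at index 2
Change at index 3: 36 -> 29
Index 3 was NOT the min. New min = min(-15, 29). No rescan of other elements needed.
Needs rescan: no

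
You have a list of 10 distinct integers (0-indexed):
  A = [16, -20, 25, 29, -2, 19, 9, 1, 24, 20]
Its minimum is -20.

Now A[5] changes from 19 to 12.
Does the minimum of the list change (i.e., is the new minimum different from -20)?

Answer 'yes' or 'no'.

Old min = -20
Change: A[5] 19 -> 12
Changed element was NOT the min; min changes only if 12 < -20.
New min = -20; changed? no

Answer: no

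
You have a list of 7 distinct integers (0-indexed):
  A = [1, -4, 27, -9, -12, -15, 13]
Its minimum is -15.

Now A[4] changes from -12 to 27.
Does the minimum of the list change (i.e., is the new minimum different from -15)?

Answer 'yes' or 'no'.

Answer: no

Derivation:
Old min = -15
Change: A[4] -12 -> 27
Changed element was NOT the min; min changes only if 27 < -15.
New min = -15; changed? no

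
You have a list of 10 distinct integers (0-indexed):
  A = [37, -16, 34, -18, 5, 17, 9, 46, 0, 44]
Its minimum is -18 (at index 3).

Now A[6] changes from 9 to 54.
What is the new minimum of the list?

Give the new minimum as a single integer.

Old min = -18 (at index 3)
Change: A[6] 9 -> 54
Changed element was NOT the old min.
  New min = min(old_min, new_val) = min(-18, 54) = -18

Answer: -18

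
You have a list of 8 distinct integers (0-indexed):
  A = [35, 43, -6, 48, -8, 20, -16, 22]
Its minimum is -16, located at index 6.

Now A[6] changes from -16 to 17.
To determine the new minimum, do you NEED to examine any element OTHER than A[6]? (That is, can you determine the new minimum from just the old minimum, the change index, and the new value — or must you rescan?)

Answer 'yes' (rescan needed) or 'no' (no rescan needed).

Answer: yes

Derivation:
Old min = -16 at index 6
Change at index 6: -16 -> 17
Index 6 WAS the min and new value 17 > old min -16. Must rescan other elements to find the new min.
Needs rescan: yes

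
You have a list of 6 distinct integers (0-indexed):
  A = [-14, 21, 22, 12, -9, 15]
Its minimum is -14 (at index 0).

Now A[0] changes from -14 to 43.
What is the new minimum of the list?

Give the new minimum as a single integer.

Old min = -14 (at index 0)
Change: A[0] -14 -> 43
Changed element WAS the min. Need to check: is 43 still <= all others?
  Min of remaining elements: -9
  New min = min(43, -9) = -9

Answer: -9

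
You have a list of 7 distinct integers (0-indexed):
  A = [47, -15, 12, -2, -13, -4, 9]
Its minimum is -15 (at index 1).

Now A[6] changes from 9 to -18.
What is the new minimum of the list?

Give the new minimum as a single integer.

Answer: -18

Derivation:
Old min = -15 (at index 1)
Change: A[6] 9 -> -18
Changed element was NOT the old min.
  New min = min(old_min, new_val) = min(-15, -18) = -18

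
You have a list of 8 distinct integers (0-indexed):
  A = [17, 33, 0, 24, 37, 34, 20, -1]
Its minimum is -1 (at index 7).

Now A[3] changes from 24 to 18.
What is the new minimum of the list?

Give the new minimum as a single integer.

Answer: -1

Derivation:
Old min = -1 (at index 7)
Change: A[3] 24 -> 18
Changed element was NOT the old min.
  New min = min(old_min, new_val) = min(-1, 18) = -1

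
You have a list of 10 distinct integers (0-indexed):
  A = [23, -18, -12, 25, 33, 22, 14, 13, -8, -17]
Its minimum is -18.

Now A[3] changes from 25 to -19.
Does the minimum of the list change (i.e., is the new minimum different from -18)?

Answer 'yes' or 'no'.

Answer: yes

Derivation:
Old min = -18
Change: A[3] 25 -> -19
Changed element was NOT the min; min changes only if -19 < -18.
New min = -19; changed? yes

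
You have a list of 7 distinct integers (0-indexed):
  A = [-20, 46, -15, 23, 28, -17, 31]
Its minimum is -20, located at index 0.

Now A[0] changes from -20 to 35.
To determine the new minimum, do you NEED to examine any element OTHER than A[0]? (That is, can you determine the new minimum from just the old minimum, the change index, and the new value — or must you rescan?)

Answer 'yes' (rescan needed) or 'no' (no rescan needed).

Old min = -20 at index 0
Change at index 0: -20 -> 35
Index 0 WAS the min and new value 35 > old min -20. Must rescan other elements to find the new min.
Needs rescan: yes

Answer: yes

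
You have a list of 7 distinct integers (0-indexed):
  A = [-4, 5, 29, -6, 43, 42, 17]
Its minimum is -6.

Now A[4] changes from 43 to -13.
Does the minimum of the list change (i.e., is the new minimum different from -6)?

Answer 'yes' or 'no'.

Old min = -6
Change: A[4] 43 -> -13
Changed element was NOT the min; min changes only if -13 < -6.
New min = -13; changed? yes

Answer: yes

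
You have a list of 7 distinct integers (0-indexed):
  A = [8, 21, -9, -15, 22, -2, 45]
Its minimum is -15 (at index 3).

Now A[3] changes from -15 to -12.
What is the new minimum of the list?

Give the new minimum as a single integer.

Answer: -12

Derivation:
Old min = -15 (at index 3)
Change: A[3] -15 -> -12
Changed element WAS the min. Need to check: is -12 still <= all others?
  Min of remaining elements: -9
  New min = min(-12, -9) = -12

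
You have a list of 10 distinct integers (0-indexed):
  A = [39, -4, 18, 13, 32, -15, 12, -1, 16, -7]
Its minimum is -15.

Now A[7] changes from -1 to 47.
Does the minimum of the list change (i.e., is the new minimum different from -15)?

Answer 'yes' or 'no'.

Old min = -15
Change: A[7] -1 -> 47
Changed element was NOT the min; min changes only if 47 < -15.
New min = -15; changed? no

Answer: no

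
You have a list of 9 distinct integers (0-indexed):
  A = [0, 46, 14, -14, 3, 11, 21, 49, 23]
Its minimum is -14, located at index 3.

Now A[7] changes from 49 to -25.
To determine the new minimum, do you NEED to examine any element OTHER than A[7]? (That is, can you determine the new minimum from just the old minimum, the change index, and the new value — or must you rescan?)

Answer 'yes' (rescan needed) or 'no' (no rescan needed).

Old min = -14 at index 3
Change at index 7: 49 -> -25
Index 7 was NOT the min. New min = min(-14, -25). No rescan of other elements needed.
Needs rescan: no

Answer: no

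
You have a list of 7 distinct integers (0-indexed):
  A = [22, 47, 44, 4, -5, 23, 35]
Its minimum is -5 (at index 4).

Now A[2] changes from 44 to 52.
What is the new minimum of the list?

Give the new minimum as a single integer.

Answer: -5

Derivation:
Old min = -5 (at index 4)
Change: A[2] 44 -> 52
Changed element was NOT the old min.
  New min = min(old_min, new_val) = min(-5, 52) = -5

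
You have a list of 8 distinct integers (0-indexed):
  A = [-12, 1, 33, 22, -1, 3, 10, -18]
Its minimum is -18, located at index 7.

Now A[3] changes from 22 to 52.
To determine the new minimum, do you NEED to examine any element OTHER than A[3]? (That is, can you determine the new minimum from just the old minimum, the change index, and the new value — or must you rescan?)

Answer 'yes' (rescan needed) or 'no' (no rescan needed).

Old min = -18 at index 7
Change at index 3: 22 -> 52
Index 3 was NOT the min. New min = min(-18, 52). No rescan of other elements needed.
Needs rescan: no

Answer: no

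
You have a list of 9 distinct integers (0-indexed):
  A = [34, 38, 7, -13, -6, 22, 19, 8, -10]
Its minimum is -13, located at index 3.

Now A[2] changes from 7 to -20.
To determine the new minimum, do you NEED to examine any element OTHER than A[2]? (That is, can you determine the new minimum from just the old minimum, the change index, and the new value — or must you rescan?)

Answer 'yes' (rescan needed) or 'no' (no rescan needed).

Old min = -13 at index 3
Change at index 2: 7 -> -20
Index 2 was NOT the min. New min = min(-13, -20). No rescan of other elements needed.
Needs rescan: no

Answer: no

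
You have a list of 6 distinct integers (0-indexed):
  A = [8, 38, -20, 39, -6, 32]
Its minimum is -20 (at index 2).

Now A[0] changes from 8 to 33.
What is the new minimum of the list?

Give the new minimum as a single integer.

Answer: -20

Derivation:
Old min = -20 (at index 2)
Change: A[0] 8 -> 33
Changed element was NOT the old min.
  New min = min(old_min, new_val) = min(-20, 33) = -20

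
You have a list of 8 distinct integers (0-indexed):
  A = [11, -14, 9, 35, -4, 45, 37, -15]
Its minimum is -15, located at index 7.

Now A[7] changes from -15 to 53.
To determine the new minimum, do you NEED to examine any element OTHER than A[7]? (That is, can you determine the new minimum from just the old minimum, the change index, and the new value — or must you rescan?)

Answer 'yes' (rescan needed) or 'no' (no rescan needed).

Old min = -15 at index 7
Change at index 7: -15 -> 53
Index 7 WAS the min and new value 53 > old min -15. Must rescan other elements to find the new min.
Needs rescan: yes

Answer: yes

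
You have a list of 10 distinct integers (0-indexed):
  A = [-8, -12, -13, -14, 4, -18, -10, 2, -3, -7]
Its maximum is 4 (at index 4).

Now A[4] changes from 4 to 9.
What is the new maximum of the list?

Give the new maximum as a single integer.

Answer: 9

Derivation:
Old max = 4 (at index 4)
Change: A[4] 4 -> 9
Changed element WAS the max -> may need rescan.
  Max of remaining elements: 2
  New max = max(9, 2) = 9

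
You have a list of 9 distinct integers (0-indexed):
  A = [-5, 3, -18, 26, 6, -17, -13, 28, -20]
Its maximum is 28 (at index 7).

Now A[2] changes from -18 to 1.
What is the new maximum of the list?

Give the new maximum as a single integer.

Answer: 28

Derivation:
Old max = 28 (at index 7)
Change: A[2] -18 -> 1
Changed element was NOT the old max.
  New max = max(old_max, new_val) = max(28, 1) = 28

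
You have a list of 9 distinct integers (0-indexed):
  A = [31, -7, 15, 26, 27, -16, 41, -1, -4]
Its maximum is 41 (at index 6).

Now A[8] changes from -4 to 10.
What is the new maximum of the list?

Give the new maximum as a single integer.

Old max = 41 (at index 6)
Change: A[8] -4 -> 10
Changed element was NOT the old max.
  New max = max(old_max, new_val) = max(41, 10) = 41

Answer: 41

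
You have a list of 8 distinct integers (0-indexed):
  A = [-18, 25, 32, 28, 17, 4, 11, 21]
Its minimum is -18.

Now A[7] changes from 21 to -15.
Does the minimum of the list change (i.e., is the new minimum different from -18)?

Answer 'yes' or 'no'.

Answer: no

Derivation:
Old min = -18
Change: A[7] 21 -> -15
Changed element was NOT the min; min changes only if -15 < -18.
New min = -18; changed? no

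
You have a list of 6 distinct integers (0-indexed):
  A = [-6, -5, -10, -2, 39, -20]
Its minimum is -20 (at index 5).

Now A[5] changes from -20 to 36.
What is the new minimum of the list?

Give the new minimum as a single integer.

Answer: -10

Derivation:
Old min = -20 (at index 5)
Change: A[5] -20 -> 36
Changed element WAS the min. Need to check: is 36 still <= all others?
  Min of remaining elements: -10
  New min = min(36, -10) = -10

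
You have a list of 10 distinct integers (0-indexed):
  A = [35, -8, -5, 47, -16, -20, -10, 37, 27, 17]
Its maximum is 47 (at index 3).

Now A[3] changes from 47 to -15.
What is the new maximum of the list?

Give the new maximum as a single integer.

Old max = 47 (at index 3)
Change: A[3] 47 -> -15
Changed element WAS the max -> may need rescan.
  Max of remaining elements: 37
  New max = max(-15, 37) = 37

Answer: 37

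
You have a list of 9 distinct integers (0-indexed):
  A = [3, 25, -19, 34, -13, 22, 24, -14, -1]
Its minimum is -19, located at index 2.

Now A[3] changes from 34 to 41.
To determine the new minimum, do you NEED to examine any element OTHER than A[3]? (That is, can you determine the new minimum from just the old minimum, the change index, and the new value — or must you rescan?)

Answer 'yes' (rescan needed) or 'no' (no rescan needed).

Old min = -19 at index 2
Change at index 3: 34 -> 41
Index 3 was NOT the min. New min = min(-19, 41). No rescan of other elements needed.
Needs rescan: no

Answer: no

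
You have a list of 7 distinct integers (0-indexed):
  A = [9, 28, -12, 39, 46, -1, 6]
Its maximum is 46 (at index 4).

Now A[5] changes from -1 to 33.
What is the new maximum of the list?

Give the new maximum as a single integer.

Old max = 46 (at index 4)
Change: A[5] -1 -> 33
Changed element was NOT the old max.
  New max = max(old_max, new_val) = max(46, 33) = 46

Answer: 46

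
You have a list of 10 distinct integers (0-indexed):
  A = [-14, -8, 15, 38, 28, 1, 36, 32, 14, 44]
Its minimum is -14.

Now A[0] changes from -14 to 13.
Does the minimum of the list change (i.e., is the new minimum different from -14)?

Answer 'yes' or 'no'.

Old min = -14
Change: A[0] -14 -> 13
Changed element was the min; new min must be rechecked.
New min = -8; changed? yes

Answer: yes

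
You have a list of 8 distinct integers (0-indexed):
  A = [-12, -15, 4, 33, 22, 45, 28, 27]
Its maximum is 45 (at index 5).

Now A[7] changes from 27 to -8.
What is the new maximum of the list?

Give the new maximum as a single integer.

Answer: 45

Derivation:
Old max = 45 (at index 5)
Change: A[7] 27 -> -8
Changed element was NOT the old max.
  New max = max(old_max, new_val) = max(45, -8) = 45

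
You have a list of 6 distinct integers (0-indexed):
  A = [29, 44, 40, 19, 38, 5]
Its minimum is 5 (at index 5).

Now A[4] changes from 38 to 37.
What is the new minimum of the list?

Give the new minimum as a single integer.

Old min = 5 (at index 5)
Change: A[4] 38 -> 37
Changed element was NOT the old min.
  New min = min(old_min, new_val) = min(5, 37) = 5

Answer: 5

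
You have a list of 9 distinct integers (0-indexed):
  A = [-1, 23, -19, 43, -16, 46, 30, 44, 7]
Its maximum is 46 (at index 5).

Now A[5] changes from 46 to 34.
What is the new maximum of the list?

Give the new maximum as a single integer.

Answer: 44

Derivation:
Old max = 46 (at index 5)
Change: A[5] 46 -> 34
Changed element WAS the max -> may need rescan.
  Max of remaining elements: 44
  New max = max(34, 44) = 44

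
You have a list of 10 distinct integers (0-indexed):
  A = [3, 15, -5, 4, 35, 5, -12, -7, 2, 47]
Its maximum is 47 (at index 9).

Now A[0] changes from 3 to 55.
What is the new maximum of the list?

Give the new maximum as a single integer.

Answer: 55

Derivation:
Old max = 47 (at index 9)
Change: A[0] 3 -> 55
Changed element was NOT the old max.
  New max = max(old_max, new_val) = max(47, 55) = 55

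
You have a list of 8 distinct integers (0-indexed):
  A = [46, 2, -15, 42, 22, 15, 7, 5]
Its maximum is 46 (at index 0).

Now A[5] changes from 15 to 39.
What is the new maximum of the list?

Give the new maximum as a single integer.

Answer: 46

Derivation:
Old max = 46 (at index 0)
Change: A[5] 15 -> 39
Changed element was NOT the old max.
  New max = max(old_max, new_val) = max(46, 39) = 46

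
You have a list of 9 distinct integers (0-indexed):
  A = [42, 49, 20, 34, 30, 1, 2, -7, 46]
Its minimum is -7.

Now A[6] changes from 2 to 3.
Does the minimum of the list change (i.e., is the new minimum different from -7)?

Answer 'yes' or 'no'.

Answer: no

Derivation:
Old min = -7
Change: A[6] 2 -> 3
Changed element was NOT the min; min changes only if 3 < -7.
New min = -7; changed? no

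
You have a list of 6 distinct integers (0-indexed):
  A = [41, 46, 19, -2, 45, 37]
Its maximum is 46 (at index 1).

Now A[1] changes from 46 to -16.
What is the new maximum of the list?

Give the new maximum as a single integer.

Answer: 45

Derivation:
Old max = 46 (at index 1)
Change: A[1] 46 -> -16
Changed element WAS the max -> may need rescan.
  Max of remaining elements: 45
  New max = max(-16, 45) = 45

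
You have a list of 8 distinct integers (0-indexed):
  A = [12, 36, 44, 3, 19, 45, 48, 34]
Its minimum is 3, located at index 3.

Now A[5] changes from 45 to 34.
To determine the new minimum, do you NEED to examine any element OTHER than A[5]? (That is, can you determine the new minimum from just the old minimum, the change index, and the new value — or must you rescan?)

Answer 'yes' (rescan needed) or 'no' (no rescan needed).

Old min = 3 at index 3
Change at index 5: 45 -> 34
Index 5 was NOT the min. New min = min(3, 34). No rescan of other elements needed.
Needs rescan: no

Answer: no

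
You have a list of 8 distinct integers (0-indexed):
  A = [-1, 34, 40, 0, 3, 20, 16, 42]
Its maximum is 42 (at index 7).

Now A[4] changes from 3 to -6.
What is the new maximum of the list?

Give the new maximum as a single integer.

Old max = 42 (at index 7)
Change: A[4] 3 -> -6
Changed element was NOT the old max.
  New max = max(old_max, new_val) = max(42, -6) = 42

Answer: 42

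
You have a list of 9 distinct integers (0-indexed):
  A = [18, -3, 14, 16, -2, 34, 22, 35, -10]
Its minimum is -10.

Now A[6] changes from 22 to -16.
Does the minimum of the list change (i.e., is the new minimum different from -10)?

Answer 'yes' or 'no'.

Answer: yes

Derivation:
Old min = -10
Change: A[6] 22 -> -16
Changed element was NOT the min; min changes only if -16 < -10.
New min = -16; changed? yes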